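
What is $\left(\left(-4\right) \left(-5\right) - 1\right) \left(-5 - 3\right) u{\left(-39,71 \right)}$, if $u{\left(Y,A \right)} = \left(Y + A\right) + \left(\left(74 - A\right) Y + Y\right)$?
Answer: $18848$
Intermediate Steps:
$u{\left(Y,A \right)} = A + 2 Y + Y \left(74 - A\right)$ ($u{\left(Y,A \right)} = \left(A + Y\right) + \left(Y \left(74 - A\right) + Y\right) = \left(A + Y\right) + \left(Y + Y \left(74 - A\right)\right) = A + 2 Y + Y \left(74 - A\right)$)
$\left(\left(-4\right) \left(-5\right) - 1\right) \left(-5 - 3\right) u{\left(-39,71 \right)} = \left(\left(-4\right) \left(-5\right) - 1\right) \left(-5 - 3\right) \left(71 + 76 \left(-39\right) - 71 \left(-39\right)\right) = \left(20 - 1\right) \left(-8\right) \left(71 - 2964 + 2769\right) = 19 \left(-8\right) \left(-124\right) = \left(-152\right) \left(-124\right) = 18848$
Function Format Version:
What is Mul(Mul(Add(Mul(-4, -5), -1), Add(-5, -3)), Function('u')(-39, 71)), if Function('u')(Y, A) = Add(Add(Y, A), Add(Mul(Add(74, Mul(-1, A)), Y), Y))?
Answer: 18848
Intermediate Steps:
Function('u')(Y, A) = Add(A, Mul(2, Y), Mul(Y, Add(74, Mul(-1, A)))) (Function('u')(Y, A) = Add(Add(A, Y), Add(Mul(Y, Add(74, Mul(-1, A))), Y)) = Add(Add(A, Y), Add(Y, Mul(Y, Add(74, Mul(-1, A))))) = Add(A, Mul(2, Y), Mul(Y, Add(74, Mul(-1, A)))))
Mul(Mul(Add(Mul(-4, -5), -1), Add(-5, -3)), Function('u')(-39, 71)) = Mul(Mul(Add(Mul(-4, -5), -1), Add(-5, -3)), Add(71, Mul(76, -39), Mul(-1, 71, -39))) = Mul(Mul(Add(20, -1), -8), Add(71, -2964, 2769)) = Mul(Mul(19, -8), -124) = Mul(-152, -124) = 18848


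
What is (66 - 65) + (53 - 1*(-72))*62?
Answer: 7751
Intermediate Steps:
(66 - 65) + (53 - 1*(-72))*62 = 1 + (53 + 72)*62 = 1 + 125*62 = 1 + 7750 = 7751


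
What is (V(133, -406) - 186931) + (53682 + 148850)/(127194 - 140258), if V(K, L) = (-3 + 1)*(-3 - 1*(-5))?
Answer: -610580343/3266 ≈ -1.8695e+5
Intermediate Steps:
V(K, L) = -4 (V(K, L) = -2*(-3 + 5) = -2*2 = -4)
(V(133, -406) - 186931) + (53682 + 148850)/(127194 - 140258) = (-4 - 186931) + (53682 + 148850)/(127194 - 140258) = -186935 + 202532/(-13064) = -186935 + 202532*(-1/13064) = -186935 - 50633/3266 = -610580343/3266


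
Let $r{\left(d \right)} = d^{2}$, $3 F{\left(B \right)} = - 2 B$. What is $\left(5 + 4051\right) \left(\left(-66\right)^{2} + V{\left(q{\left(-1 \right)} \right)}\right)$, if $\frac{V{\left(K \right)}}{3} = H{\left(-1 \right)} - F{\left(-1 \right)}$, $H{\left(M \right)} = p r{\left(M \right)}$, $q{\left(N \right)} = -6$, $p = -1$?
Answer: $17647656$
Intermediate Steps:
$F{\left(B \right)} = - \frac{2 B}{3}$ ($F{\left(B \right)} = \frac{\left(-2\right) B}{3} = - \frac{2 B}{3}$)
$H{\left(M \right)} = - M^{2}$
$V{\left(K \right)} = -5$ ($V{\left(K \right)} = 3 \left(- \left(-1\right)^{2} - \left(- \frac{2}{3}\right) \left(-1\right)\right) = 3 \left(\left(-1\right) 1 - \frac{2}{3}\right) = 3 \left(-1 - \frac{2}{3}\right) = 3 \left(- \frac{5}{3}\right) = -5$)
$\left(5 + 4051\right) \left(\left(-66\right)^{2} + V{\left(q{\left(-1 \right)} \right)}\right) = \left(5 + 4051\right) \left(\left(-66\right)^{2} - 5\right) = 4056 \left(4356 - 5\right) = 4056 \cdot 4351 = 17647656$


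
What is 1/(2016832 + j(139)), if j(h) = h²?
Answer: 1/2036153 ≈ 4.9112e-7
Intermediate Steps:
1/(2016832 + j(139)) = 1/(2016832 + 139²) = 1/(2016832 + 19321) = 1/2036153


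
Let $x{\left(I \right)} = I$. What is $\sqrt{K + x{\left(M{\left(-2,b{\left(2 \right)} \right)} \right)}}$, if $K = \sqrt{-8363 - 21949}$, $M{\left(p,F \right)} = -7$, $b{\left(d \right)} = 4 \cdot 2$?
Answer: $\sqrt{-7 + 6 i \sqrt{842}} \approx 9.1445 + 9.5196 i$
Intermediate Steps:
$b{\left(d \right)} = 8$
$K = 6 i \sqrt{842}$ ($K = \sqrt{-30312} = 6 i \sqrt{842} \approx 174.1 i$)
$\sqrt{K + x{\left(M{\left(-2,b{\left(2 \right)} \right)} \right)}} = \sqrt{6 i \sqrt{842} - 7} = \sqrt{-7 + 6 i \sqrt{842}}$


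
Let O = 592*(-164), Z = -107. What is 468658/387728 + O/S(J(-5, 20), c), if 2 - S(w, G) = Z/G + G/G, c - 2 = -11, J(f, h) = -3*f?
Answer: 84709888265/9499336 ≈ 8917.5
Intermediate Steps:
O = -97088
c = -9 (c = 2 - 11 = -9)
S(w, G) = 1 + 107/G (S(w, G) = 2 - (-107/G + G/G) = 2 - (-107/G + 1) = 2 - (1 - 107/G) = 2 + (-1 + 107/G) = 1 + 107/G)
468658/387728 + O/S(J(-5, 20), c) = 468658/387728 - 97088*(-9/(107 - 9)) = 468658*(1/387728) - 97088/((-1/9*98)) = 234329/193864 - 97088/(-98/9) = 234329/193864 - 97088*(-9/98) = 234329/193864 + 436896/49 = 84709888265/9499336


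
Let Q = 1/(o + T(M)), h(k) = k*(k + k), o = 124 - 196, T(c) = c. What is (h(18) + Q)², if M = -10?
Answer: 2823328225/6724 ≈ 4.1989e+5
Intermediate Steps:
o = -72
h(k) = 2*k² (h(k) = k*(2*k) = 2*k²)
Q = -1/82 (Q = 1/(-72 - 10) = 1/(-82) = -1/82 ≈ -0.012195)
(h(18) + Q)² = (2*18² - 1/82)² = (2*324 - 1/82)² = (648 - 1/82)² = (53135/82)² = 2823328225/6724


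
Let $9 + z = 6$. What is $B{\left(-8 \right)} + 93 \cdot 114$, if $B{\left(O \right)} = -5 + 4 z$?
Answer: $10585$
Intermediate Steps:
$z = -3$ ($z = -9 + 6 = -3$)
$B{\left(O \right)} = -17$ ($B{\left(O \right)} = -5 + 4 \left(-3\right) = -5 - 12 = -17$)
$B{\left(-8 \right)} + 93 \cdot 114 = -17 + 93 \cdot 114 = -17 + 10602 = 10585$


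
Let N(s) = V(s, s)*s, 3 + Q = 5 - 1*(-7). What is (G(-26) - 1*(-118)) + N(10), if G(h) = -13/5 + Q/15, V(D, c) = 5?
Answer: 166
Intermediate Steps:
Q = 9 (Q = -3 + (5 - 1*(-7)) = -3 + (5 + 7) = -3 + 12 = 9)
G(h) = -2 (G(h) = -13/5 + 9/15 = -13*⅕ + 9*(1/15) = -13/5 + ⅗ = -2)
N(s) = 5*s
(G(-26) - 1*(-118)) + N(10) = (-2 - 1*(-118)) + 5*10 = (-2 + 118) + 50 = 116 + 50 = 166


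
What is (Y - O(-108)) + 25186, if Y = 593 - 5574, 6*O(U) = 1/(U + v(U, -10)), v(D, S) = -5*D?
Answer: 52371359/2592 ≈ 20205.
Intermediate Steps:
O(U) = -1/(24*U) (O(U) = 1/(6*(U - 5*U)) = 1/(6*((-4*U))) = (-1/(4*U))/6 = -1/(24*U))
Y = -4981
(Y - O(-108)) + 25186 = (-4981 - (-1)/(24*(-108))) + 25186 = (-4981 - (-1)*(-1)/(24*108)) + 25186 = (-4981 - 1*1/2592) + 25186 = (-4981 - 1/2592) + 25186 = -12910753/2592 + 25186 = 52371359/2592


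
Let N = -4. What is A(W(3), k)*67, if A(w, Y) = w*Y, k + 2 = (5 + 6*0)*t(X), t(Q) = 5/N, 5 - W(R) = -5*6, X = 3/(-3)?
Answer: -77385/4 ≈ -19346.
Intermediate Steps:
X = -1 (X = 3*(-1/3) = -1)
W(R) = 35 (W(R) = 5 - (-5)*6 = 5 - 1*(-30) = 5 + 30 = 35)
t(Q) = -5/4 (t(Q) = 5/(-4) = 5*(-1/4) = -5/4)
k = -33/4 (k = -2 + (5 + 6*0)*(-5/4) = -2 + (5 + 0)*(-5/4) = -2 + 5*(-5/4) = -2 - 25/4 = -33/4 ≈ -8.2500)
A(w, Y) = Y*w
A(W(3), k)*67 = -33/4*35*67 = -1155/4*67 = -77385/4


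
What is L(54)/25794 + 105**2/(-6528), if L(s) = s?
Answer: -5259747/3118208 ≈ -1.6868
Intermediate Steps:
L(54)/25794 + 105**2/(-6528) = 54/25794 + 105**2/(-6528) = 54*(1/25794) + 11025*(-1/6528) = 3/1433 - 3675/2176 = -5259747/3118208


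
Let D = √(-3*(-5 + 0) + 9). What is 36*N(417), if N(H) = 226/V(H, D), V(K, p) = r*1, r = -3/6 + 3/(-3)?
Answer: -5424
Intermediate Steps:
D = 2*√6 (D = √(-3*(-5) + 9) = √(15 + 9) = √24 = 2*√6 ≈ 4.8990)
r = -3/2 (r = -3*⅙ + 3*(-⅓) = -½ - 1 = -3/2 ≈ -1.5000)
V(K, p) = -3/2 (V(K, p) = -3/2*1 = -3/2)
N(H) = -452/3 (N(H) = 226/(-3/2) = 226*(-⅔) = -452/3)
36*N(417) = 36*(-452/3) = -5424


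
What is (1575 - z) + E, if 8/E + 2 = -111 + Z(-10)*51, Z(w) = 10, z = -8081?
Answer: 3833440/397 ≈ 9656.0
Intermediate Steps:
E = 8/397 (E = 8/(-2 + (-111 + 10*51)) = 8/(-2 + (-111 + 510)) = 8/(-2 + 399) = 8/397 ≈ 0.020151)
(1575 - z) + E = (1575 - 1*(-8081)) + 8/397 = (1575 + 8081) + 8/397 = 9656 + 8/397 = 3833440/397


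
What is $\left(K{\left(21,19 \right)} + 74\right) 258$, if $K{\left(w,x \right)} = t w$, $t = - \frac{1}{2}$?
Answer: $16383$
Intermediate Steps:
$t = - \frac{1}{2}$ ($t = \left(-1\right) \frac{1}{2} = - \frac{1}{2} \approx -0.5$)
$K{\left(w,x \right)} = - \frac{w}{2}$
$\left(K{\left(21,19 \right)} + 74\right) 258 = \left(\left(- \frac{1}{2}\right) 21 + 74\right) 258 = \left(- \frac{21}{2} + 74\right) 258 = \frac{127}{2} \cdot 258 = 16383$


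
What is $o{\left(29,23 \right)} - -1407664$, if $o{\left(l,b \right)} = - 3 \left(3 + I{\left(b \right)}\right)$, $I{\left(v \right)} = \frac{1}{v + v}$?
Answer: $\frac{64752127}{46} \approx 1.4077 \cdot 10^{6}$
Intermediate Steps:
$I{\left(v \right)} = \frac{1}{2 v}$
$o{\left(l,b \right)} = -9 - \frac{3}{2 b}$ ($o{\left(l,b \right)} = - 3 \left(3 + \frac{1}{2 b}\right) = -9 - \frac{3}{2 b}$)
$o{\left(29,23 \right)} - -1407664 = \left(-9 - \frac{3}{2 \cdot 23}\right) - -1407664 = \left(-9 - \frac{3}{46}\right) + 1407664 = - \frac{417}{46} + 1407664 = \frac{64752127}{46}$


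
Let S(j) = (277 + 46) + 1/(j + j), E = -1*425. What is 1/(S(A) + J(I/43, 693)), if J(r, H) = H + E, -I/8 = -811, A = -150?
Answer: 300/177299 ≈ 0.0016921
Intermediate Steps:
I = 6488 (I = -8*(-811) = 6488)
E = -425
S(j) = 323 + 1/(2*j)
J(r, H) = -425 + H (J(r, H) = H - 425 = -425 + H)
1/(S(A) + J(I/43, 693)) = 1/((323 + (½)/(-150)) + (-425 + 693)) = 1/((323 + (½)*(-1/150)) + 268) = 1/((323 - 1/300) + 268) = 1/(96899/300 + 268) = 1/(177299/300) = 300/177299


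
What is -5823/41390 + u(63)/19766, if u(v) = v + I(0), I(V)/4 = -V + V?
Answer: -28122462/204528685 ≈ -0.13750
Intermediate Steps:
I(V) = 0 (I(V) = 4*(-V + V) = 4*0 = 0)
u(v) = v (u(v) = v + 0 = v)
-5823/41390 + u(63)/19766 = -5823/41390 + 63/19766 = -28122462/204528685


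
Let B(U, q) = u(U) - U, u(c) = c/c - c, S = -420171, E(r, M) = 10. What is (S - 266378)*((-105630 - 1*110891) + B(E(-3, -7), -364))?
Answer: 148665320460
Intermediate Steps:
u(c) = 1 - c
B(U, q) = 1 - 2*U (B(U, q) = (1 - U) - U = 1 - 2*U)
(S - 266378)*((-105630 - 1*110891) + B(E(-3, -7), -364)) = (-420171 - 266378)*((-105630 - 1*110891) + (1 - 2*10)) = -686549*((-105630 - 110891) + (1 - 20)) = -686549*(-216521 - 19) = -686549*(-216540) = 148665320460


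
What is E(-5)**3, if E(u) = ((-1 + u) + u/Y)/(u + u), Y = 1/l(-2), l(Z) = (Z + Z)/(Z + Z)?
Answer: 1331/1000 ≈ 1.3310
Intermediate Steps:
l(Z) = 1 (l(Z) = (2*Z)/((2*Z)) = (2*Z)*(1/(2*Z)) = 1)
Y = 1 (Y = 1/1 = 1)
E(u) = (-1 + 2*u)/(2*u) (E(u) = ((-1 + u) + u/1)/(u + u) = ((-1 + u) + u*1)/((2*u)) = ((-1 + u) + u)*(1/(2*u)) = (-1 + 2*u)*(1/(2*u)) = (-1 + 2*u)/(2*u))
E(-5)**3 = ((-1/2 - 5)/(-5))**3 = (-1/5*(-11/2))**3 = (11/10)**3 = 1331/1000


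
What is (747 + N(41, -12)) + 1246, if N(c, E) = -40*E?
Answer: 2473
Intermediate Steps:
(747 + N(41, -12)) + 1246 = (747 - 40*(-12)) + 1246 = (747 + 480) + 1246 = 1227 + 1246 = 2473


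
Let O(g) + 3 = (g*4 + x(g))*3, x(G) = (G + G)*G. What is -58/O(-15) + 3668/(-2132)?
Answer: -1101053/622011 ≈ -1.7702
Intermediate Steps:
x(G) = 2*G**2 (x(G) = (2*G)*G = 2*G**2)
O(g) = -3 + 6*g**2 + 12*g (O(g) = -3 + (g*4 + 2*g**2)*3 = -3 + (4*g + 2*g**2)*3 = -3 + (2*g**2 + 4*g)*3 = -3 + (6*g**2 + 12*g) = -3 + 6*g**2 + 12*g)
-58/O(-15) + 3668/(-2132) = -58/(-3 + 6*(-15)**2 + 12*(-15)) + 3668/(-2132) = -58/(-3 + 6*225 - 180) + 3668*(-1/2132) = -58/(-3 + 1350 - 180) - 917/533 = -58/1167 - 917/533 = -1101053/622011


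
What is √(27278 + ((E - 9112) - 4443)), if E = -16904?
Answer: I*√3181 ≈ 56.4*I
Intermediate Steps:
√(27278 + ((E - 9112) - 4443)) = √(27278 + ((-16904 - 9112) - 4443)) = √(27278 + (-26016 - 4443)) = √(27278 - 30459) = √(-3181) = I*√3181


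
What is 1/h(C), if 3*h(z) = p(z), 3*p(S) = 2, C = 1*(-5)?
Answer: 9/2 ≈ 4.5000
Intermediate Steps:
C = -5
p(S) = ⅔ (p(S) = (⅓)*2 = ⅔)
h(z) = 2/9 (h(z) = (⅓)*(⅔) = 2/9)
1/h(C) = 1/(2/9) = 9/2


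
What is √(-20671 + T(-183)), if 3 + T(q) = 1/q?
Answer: I*√692351769/183 ≈ 143.78*I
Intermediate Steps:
T(q) = -3 + 1/q
√(-20671 + T(-183)) = √(-20671 + (-3 + 1/(-183))) = √(-20671 + (-3 - 1/183)) = √(-20671 - 550/183) = √(-3783343/183) = I*√692351769/183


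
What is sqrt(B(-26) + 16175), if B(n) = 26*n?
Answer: sqrt(15499) ≈ 124.49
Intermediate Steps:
sqrt(B(-26) + 16175) = sqrt(26*(-26) + 16175) = sqrt(-676 + 16175) = sqrt(15499)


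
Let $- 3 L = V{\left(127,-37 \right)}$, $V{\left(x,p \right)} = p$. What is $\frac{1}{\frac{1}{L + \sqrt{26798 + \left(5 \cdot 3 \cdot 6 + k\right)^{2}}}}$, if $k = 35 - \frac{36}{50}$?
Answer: $\frac{37}{3} + \frac{\sqrt{26402199}}{25} \approx 217.87$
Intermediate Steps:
$L = \frac{37}{3}$ ($L = \left(- \frac{1}{3}\right) \left(-37\right) = \frac{37}{3} \approx 12.333$)
$k = \frac{857}{25}$ ($k = 35 - \frac{18}{25} = \frac{857}{25} \approx 34.28$)
$\frac{1}{\frac{1}{L + \sqrt{26798 + \left(5 \cdot 3 \cdot 6 + k\right)^{2}}}} = \frac{1}{\frac{1}{\frac{37}{3} + \sqrt{26798 + \left(5 \cdot 3 \cdot 6 + \frac{857}{25}\right)^{2}}}} = \frac{1}{\frac{1}{\frac{37}{3} + \sqrt{26798 + \left(15 \cdot 6 + \frac{857}{25}\right)^{2}}}} = \frac{1}{\frac{1}{\frac{37}{3} + \sqrt{26798 + \left(90 + \frac{857}{25}\right)^{2}}}} = \frac{1}{\frac{1}{\frac{37}{3} + \sqrt{26798 + \left(\frac{3107}{25}\right)^{2}}}} = \frac{1}{\frac{1}{\frac{37}{3} + \sqrt{26798 + \frac{9653449}{625}}}} = \frac{1}{\frac{1}{\frac{37}{3} + \sqrt{\frac{26402199}{625}}}} = \frac{1}{\frac{1}{\frac{37}{3} + \frac{\sqrt{26402199}}{25}}} = \frac{37}{3} + \frac{\sqrt{26402199}}{25}$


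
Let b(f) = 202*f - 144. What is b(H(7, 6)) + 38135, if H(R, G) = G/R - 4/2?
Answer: 264321/7 ≈ 37760.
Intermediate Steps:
H(R, G) = -2 + G/R (H(R, G) = G/R - 4*1/2 = G/R - 2 = -2 + G/R)
b(f) = -144 + 202*f
b(H(7, 6)) + 38135 = (-144 + 202*(-2 + 6/7)) + 38135 = (-144 + 202*(-8/7)) + 38135 = (-144 - 1616/7) + 38135 = -2624/7 + 38135 = 264321/7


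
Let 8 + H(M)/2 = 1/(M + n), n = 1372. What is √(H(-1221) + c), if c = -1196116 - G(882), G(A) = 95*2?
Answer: 2*I*√6819334405/151 ≈ 1093.8*I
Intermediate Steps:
G(A) = 190
H(M) = -16 + 2/(1372 + M) (H(M) = -16 + 2/(M + 1372) = -16 + 2/(1372 + M))
c = -1196306 (c = -1196116 - 1*190 = -1196116 - 190 = -1196306)
√(H(-1221) + c) = √(2*(-10975 - 8*(-1221))/(1372 - 1221) - 1196306) = √(2*(-10975 + 9768)/151 - 1196306) = √(2*(1/151)*(-1207) - 1196306) = √(-2414/151 - 1196306) = √(-180644620/151) = 2*I*√6819334405/151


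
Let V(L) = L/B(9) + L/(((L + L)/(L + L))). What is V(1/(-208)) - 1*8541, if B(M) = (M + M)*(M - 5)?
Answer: -127910089/14976 ≈ -8541.0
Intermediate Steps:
B(M) = 2*M*(-5 + M) (B(M) = (2*M)*(-5 + M) = 2*M*(-5 + M))
V(L) = 73*L/72 (V(L) = L/((2*9*(-5 + 9))) + L/(((L + L)/(L + L))) = L/((2*9*4)) + L/(((2*L)/((2*L)))) = L/72 + L/(((2*L)*(1/(2*L)))) = L*(1/72) + L/1 = L/72 + L*1 = L/72 + L = 73*L/72)
V(1/(-208)) - 1*8541 = (73/72)/(-208) - 1*8541 = (73/72)*(-1/208) - 8541 = -73/14976 - 8541 = -127910089/14976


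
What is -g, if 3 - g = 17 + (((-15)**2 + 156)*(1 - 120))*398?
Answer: -18044908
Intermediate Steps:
g = 18044908 (g = 3 - (17 + (((-15)**2 + 156)*(1 - 120))*398) = 3 - (17 + ((225 + 156)*(-119))*398) = 3 - (17 + (381*(-119))*398) = 3 - (17 - 45339*398) = 3 - (17 - 18044922) = 3 - 1*(-18044905) = 3 + 18044905 = 18044908)
-g = -1*18044908 = -18044908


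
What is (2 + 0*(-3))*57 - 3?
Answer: 111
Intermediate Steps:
(2 + 0*(-3))*57 - 3 = (2 + 0)*57 - 3 = 2*57 - 3 = 114 - 3 = 111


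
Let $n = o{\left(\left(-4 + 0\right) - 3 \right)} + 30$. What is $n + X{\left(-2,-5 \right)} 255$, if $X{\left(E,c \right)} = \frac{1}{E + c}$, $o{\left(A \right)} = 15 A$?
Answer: $- \frac{780}{7} \approx -111.43$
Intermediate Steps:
$n = -75$ ($n = 15 \left(\left(-4 + 0\right) - 3\right) + 30 = 15 \left(-4 - 3\right) + 30 = 15 \left(-7\right) + 30 = -105 + 30 = -75$)
$n + X{\left(-2,-5 \right)} 255 = -75 + \frac{1}{-2 - 5} \cdot 255 = -75 + \frac{1}{-7} \cdot 255 = -75 - \frac{255}{7} = - \frac{780}{7}$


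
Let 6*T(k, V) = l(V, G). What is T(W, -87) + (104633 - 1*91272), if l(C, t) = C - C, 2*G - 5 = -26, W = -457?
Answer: 13361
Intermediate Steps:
G = -21/2 (G = 5/2 + (½)*(-26) = 5/2 - 13 = -21/2 ≈ -10.500)
l(C, t) = 0
T(k, V) = 0 (T(k, V) = (⅙)*0 = 0)
T(W, -87) + (104633 - 1*91272) = 0 + (104633 - 1*91272) = 0 + (104633 - 91272) = 0 + 13361 = 13361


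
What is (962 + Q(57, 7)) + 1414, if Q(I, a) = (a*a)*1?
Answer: 2425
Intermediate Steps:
Q(I, a) = a² (Q(I, a) = a²*1 = a²)
(962 + Q(57, 7)) + 1414 = (962 + 7²) + 1414 = (962 + 49) + 1414 = 1011 + 1414 = 2425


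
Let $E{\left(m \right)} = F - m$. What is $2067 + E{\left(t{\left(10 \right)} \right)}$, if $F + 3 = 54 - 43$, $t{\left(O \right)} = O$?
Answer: $2065$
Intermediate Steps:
$F = 8$ ($F = -3 + \left(54 - 43\right) = -3 + 11 = 8$)
$E{\left(m \right)} = 8 - m$
$2067 + E{\left(t{\left(10 \right)} \right)} = 2067 + \left(8 - 10\right) = 2067 - 2 = 2065$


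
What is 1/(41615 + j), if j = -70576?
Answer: -1/28961 ≈ -3.4529e-5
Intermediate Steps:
1/(41615 + j) = 1/(41615 - 70576) = 1/(-28961) = -1/28961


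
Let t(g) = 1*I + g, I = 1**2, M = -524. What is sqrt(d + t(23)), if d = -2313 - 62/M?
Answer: I*sqrt(157117994)/262 ≈ 47.842*I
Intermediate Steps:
I = 1
t(g) = 1 + g (t(g) = 1*1 + g = 1 + g)
d = -605975/262 (d = -2313 - 62/(-524) = -2313 - 62*(-1)/524 = -2313 - 1*(-31/262) = -2313 + 31/262 = -605975/262 ≈ -2312.9)
sqrt(d + t(23)) = sqrt(-605975/262 + (1 + 23)) = sqrt(-605975/262 + 24) = sqrt(-599687/262) = I*sqrt(157117994)/262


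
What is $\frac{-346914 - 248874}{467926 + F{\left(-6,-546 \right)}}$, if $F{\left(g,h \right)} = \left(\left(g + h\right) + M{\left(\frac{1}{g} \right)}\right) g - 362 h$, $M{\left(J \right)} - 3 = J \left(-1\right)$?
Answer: $- \frac{198596}{222957} \approx -0.89074$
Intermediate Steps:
$M{\left(J \right)} = 3 - J$ ($M{\left(J \right)} = 3 + J \left(-1\right) = 3 - J$)
$F{\left(g,h \right)} = - 362 h + g \left(3 + g + h - \frac{1}{g}\right)$ ($F{\left(g,h \right)} = \left(\left(g + h\right) + \left(3 - \frac{1}{g}\right)\right) g - 362 h = \left(3 + g + h - \frac{1}{g}\right) g - 362 h = g \left(3 + g + h - \frac{1}{g}\right) - 362 h = - 362 h + g \left(3 + g + h - \frac{1}{g}\right)$)
$\frac{-346914 - 248874}{467926 + F{\left(-6,-546 \right)}} = \frac{-346914 - 248874}{467926 - \left(-200909 - 36\right)} = - \frac{595788}{467926 + \left(-1 + 36 + 197652 - 18 + 3276\right)} = - \frac{595788}{467926 + 200945} = - \frac{595788}{668871} = \left(-595788\right) \frac{1}{668871} = - \frac{198596}{222957}$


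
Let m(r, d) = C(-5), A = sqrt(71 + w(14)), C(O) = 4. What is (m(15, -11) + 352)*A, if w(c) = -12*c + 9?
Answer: 712*I*sqrt(22) ≈ 3339.6*I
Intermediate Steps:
w(c) = 9 - 12*c
A = 2*I*sqrt(22) (A = sqrt(71 + (9 - 12*14)) = sqrt(71 + (9 - 168)) = sqrt(71 - 159) = sqrt(-88) = 2*I*sqrt(22) ≈ 9.3808*I)
m(r, d) = 4
(m(15, -11) + 352)*A = (4 + 352)*(2*I*sqrt(22)) = 356*(2*I*sqrt(22)) = 712*I*sqrt(22)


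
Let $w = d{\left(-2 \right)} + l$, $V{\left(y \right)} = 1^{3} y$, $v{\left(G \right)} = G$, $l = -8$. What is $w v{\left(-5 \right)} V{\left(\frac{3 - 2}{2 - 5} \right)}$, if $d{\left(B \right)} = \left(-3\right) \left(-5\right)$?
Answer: $\frac{35}{3} \approx 11.667$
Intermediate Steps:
$d{\left(B \right)} = 15$
$V{\left(y \right)} = y$ ($V{\left(y \right)} = 1 y = y$)
$w = 7$ ($w = 15 - 8 = 7$)
$w v{\left(-5 \right)} V{\left(\frac{3 - 2}{2 - 5} \right)} = 7 \left(-5\right) \frac{3 - 2}{2 - 5} = - 35 \cdot 1 \frac{1}{-3} = - 35 \cdot 1 \left(- \frac{1}{3}\right) = \left(-35\right) \left(- \frac{1}{3}\right) = \frac{35}{3}$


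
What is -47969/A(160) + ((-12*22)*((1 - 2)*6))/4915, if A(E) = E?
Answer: -47102839/157280 ≈ -299.48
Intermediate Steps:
-47969/A(160) + ((-12*22)*((1 - 2)*6))/4915 = -47969/160 + ((-12*22)*((1 - 2)*6))/4915 = -47969*1/160 - (-264)*6*(1/4915) = -47969/160 - 264*(-6)*(1/4915) = -47969/160 + 1584*(1/4915) = -47969/160 + 1584/4915 = -47102839/157280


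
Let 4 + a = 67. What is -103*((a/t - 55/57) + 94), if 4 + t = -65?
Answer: -12439516/1311 ≈ -9488.6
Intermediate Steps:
a = 63 (a = -4 + 67 = 63)
t = -69 (t = -4 - 65 = -69)
-103*((a/t - 55/57) + 94) = -103*((63/(-69) - 55/57) + 94) = -103*((63*(-1/69) - 55*1/57) + 94) = -103*((-21/23 - 55/57) + 94) = -103*(-2462/1311 + 94) = -103*120772/1311 = -12439516/1311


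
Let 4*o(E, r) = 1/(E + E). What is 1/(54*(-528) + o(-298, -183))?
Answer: -2384/67972609 ≈ -3.5073e-5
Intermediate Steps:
o(E, r) = 1/(8*E) (o(E, r) = 1/(4*(E + E)) = 1/(4*((2*E))) = (1/(2*E))/4 = 1/(8*E))
1/(54*(-528) + o(-298, -183)) = 1/(54*(-528) + (1/8)/(-298)) = 1/(-28512 + (1/8)*(-1/298)) = 1/(-28512 - 1/2384) = 1/(-67972609/2384) = -2384/67972609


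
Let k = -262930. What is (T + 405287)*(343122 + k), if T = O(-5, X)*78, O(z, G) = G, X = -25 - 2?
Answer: 32331890752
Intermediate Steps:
X = -27
T = -2106 (T = -27*78 = -2106)
(T + 405287)*(343122 + k) = (-2106 + 405287)*(343122 - 262930) = 403181*80192 = 32331890752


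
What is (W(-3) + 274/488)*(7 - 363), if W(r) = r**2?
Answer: -207637/61 ≈ -3403.9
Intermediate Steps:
(W(-3) + 274/488)*(7 - 363) = ((-3)**2 + 274/488)*(7 - 363) = (9 + 274*(1/488))*(-356) = (9 + 137/244)*(-356) = (2333/244)*(-356) = -207637/61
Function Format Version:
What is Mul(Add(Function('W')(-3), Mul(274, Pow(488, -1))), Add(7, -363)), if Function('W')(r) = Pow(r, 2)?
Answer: Rational(-207637, 61) ≈ -3403.9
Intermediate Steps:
Mul(Add(Function('W')(-3), Mul(274, Pow(488, -1))), Add(7, -363)) = Mul(Add(Pow(-3, 2), Mul(274, Pow(488, -1))), Add(7, -363)) = Mul(Add(9, Mul(274, Rational(1, 488))), -356) = Mul(Add(9, Rational(137, 244)), -356) = Mul(Rational(2333, 244), -356) = Rational(-207637, 61)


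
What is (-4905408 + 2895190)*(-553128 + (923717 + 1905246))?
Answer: -4574924482030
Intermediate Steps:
(-4905408 + 2895190)*(-553128 + (923717 + 1905246)) = -2010218*(-553128 + 2828963) = -2010218*2275835 = -4574924482030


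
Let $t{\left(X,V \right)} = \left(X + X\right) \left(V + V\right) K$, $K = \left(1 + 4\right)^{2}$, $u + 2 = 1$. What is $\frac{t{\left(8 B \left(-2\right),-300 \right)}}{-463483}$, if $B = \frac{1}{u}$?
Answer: $\frac{480000}{463483} \approx 1.0356$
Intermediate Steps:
$u = -1$ ($u = -2 + 1 = -1$)
$B = -1$ ($B = \frac{1}{-1} = -1$)
$K = 25$ ($K = 5^{2} = 25$)
$t{\left(X,V \right)} = 100 V X$ ($t{\left(X,V \right)} = \left(X + X\right) \left(V + V\right) 25 = 2 X 2 V 25 = 4 V X 25 = 100 V X$)
$\frac{t{\left(8 B \left(-2\right),-300 \right)}}{-463483} = \frac{100 \left(-300\right) 8 \left(-1\right) \left(-2\right)}{-463483} = 100 \left(-300\right) \left(\left(-8\right) \left(-2\right)\right) \left(- \frac{1}{463483}\right) = 100 \left(-300\right) 16 \left(- \frac{1}{463483}\right) = \left(-480000\right) \left(- \frac{1}{463483}\right) = \frac{480000}{463483}$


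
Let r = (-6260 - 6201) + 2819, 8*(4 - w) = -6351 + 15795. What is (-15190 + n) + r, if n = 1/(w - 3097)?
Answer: -212239106/8547 ≈ -24832.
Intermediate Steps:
w = -2353/2 (w = 4 - (-6351 + 15795)/8 = 4 - ⅛*9444 = 4 - 2361/2 = -2353/2 ≈ -1176.5)
n = -2/8547 (n = 1/(-2353/2 - 3097) = 1/(-8547/2) = -2/8547 ≈ -0.00023400)
r = -9642 (r = -12461 + 2819 = -9642)
(-15190 + n) + r = (-15190 - 2/8547) - 9642 = -129828932/8547 - 9642 = -212239106/8547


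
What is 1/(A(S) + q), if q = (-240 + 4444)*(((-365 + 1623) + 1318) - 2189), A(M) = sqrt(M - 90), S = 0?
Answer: 90386/147053321933 - I*sqrt(10)/882319931598 ≈ 6.1465e-7 - 3.584e-12*I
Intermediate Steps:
A(M) = sqrt(-90 + M)
q = 1626948 (q = 4204*((1258 + 1318) - 2189) = 4204*(2576 - 2189) = 4204*387 = 1626948)
1/(A(S) + q) = 1/(sqrt(-90 + 0) + 1626948) = 1/(sqrt(-90) + 1626948) = 1/(3*I*sqrt(10) + 1626948) = 1/(1626948 + 3*I*sqrt(10))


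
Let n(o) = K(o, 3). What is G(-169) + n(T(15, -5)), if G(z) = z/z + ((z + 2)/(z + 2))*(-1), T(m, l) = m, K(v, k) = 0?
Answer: 0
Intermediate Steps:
n(o) = 0
G(z) = 0 (G(z) = 1 + ((2 + z)/(2 + z))*(-1) = 1 + 1*(-1) = 1 - 1 = 0)
G(-169) + n(T(15, -5)) = 0 + 0 = 0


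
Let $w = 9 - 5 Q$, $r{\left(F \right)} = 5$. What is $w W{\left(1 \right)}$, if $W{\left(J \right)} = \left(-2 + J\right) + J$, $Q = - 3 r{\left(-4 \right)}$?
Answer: $0$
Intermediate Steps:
$Q = -15$ ($Q = \left(-3\right) 5 = -15$)
$W{\left(J \right)} = -2 + 2 J$
$w = 84$ ($w = 9 - -75 = 9 + 75 = 84$)
$w W{\left(1 \right)} = 84 \left(-2 + 2 \cdot 1\right) = 84 \left(-2 + 2\right) = 84 \cdot 0 = 0$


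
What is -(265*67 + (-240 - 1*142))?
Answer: -17373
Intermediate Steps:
-(265*67 + (-240 - 1*142)) = -(17755 + (-240 - 142)) = -(17755 - 382) = -1*17373 = -17373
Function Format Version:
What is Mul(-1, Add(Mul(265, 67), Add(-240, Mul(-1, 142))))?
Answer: -17373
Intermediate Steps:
Mul(-1, Add(Mul(265, 67), Add(-240, Mul(-1, 142)))) = Mul(-1, Add(17755, Add(-240, -142))) = Mul(-1, Add(17755, -382)) = Mul(-1, 17373) = -17373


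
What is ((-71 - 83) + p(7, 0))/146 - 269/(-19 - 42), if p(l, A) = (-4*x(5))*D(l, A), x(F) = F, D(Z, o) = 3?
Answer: 13110/4453 ≈ 2.9441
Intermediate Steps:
p(l, A) = -60 (p(l, A) = -4*5*3 = -20*3 = -60)
((-71 - 83) + p(7, 0))/146 - 269/(-19 - 42) = ((-71 - 83) - 60)/146 - 269/(-19 - 42) = (-154 - 60)*(1/146) - 269/(-61) = -214*1/146 - 269*(-1/61) = -107/73 + 269/61 = 13110/4453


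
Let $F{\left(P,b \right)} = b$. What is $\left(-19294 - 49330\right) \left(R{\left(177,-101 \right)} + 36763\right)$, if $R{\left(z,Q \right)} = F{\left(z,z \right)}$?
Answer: $-2534970560$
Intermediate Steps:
$R{\left(z,Q \right)} = z$
$\left(-19294 - 49330\right) \left(R{\left(177,-101 \right)} + 36763\right) = \left(-19294 - 49330\right) \left(177 + 36763\right) = \left(-68624\right) 36940 = -2534970560$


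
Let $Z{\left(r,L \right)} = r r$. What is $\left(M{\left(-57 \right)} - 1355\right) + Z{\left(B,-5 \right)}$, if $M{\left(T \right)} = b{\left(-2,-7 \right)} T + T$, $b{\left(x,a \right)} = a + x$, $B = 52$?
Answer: $1805$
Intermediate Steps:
$Z{\left(r,L \right)} = r^{2}$
$M{\left(T \right)} = - 8 T$ ($M{\left(T \right)} = \left(-7 - 2\right) T + T = - 9 T + T = - 8 T$)
$\left(M{\left(-57 \right)} - 1355\right) + Z{\left(B,-5 \right)} = \left(\left(-8\right) \left(-57\right) - 1355\right) + 52^{2} = \left(456 - 1355\right) + 2704 = -899 + 2704 = 1805$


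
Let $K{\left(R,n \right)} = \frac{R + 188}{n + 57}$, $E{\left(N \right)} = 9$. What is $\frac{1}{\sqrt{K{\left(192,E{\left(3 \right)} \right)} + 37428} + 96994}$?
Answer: $\frac{1600401}{155228676937} - \frac{\sqrt{40765362}}{310457353874} \approx 1.0289 \cdot 10^{-5}$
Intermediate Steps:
$K{\left(R,n \right)} = \frac{188 + R}{57 + n}$
$\frac{1}{\sqrt{K{\left(192,E{\left(3 \right)} \right)} + 37428} + 96994} = \frac{1}{\sqrt{\frac{188 + 192}{57 + 9} + 37428} + 96994} = \frac{1}{\sqrt{\frac{1}{66} \cdot 380 + 37428} + 96994} = \frac{1}{\sqrt{\frac{190}{33} + 37428} + 96994} = \frac{1}{\sqrt{\frac{1235314}{33}} + 96994} = \frac{1}{\frac{\sqrt{40765362}}{33} + 96994} = \frac{1}{96994 + \frac{\sqrt{40765362}}{33}}$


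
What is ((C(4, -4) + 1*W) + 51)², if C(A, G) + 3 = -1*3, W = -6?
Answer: 1521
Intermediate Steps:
C(A, G) = -6 (C(A, G) = -3 - 1*3 = -3 - 3 = -6)
((C(4, -4) + 1*W) + 51)² = ((-6 + 1*(-6)) + 51)² = ((-6 - 6) + 51)² = (-12 + 51)² = 39² = 1521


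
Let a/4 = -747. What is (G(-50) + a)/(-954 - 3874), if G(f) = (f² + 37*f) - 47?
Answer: 2385/4828 ≈ 0.49399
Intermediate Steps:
G(f) = -47 + f² + 37*f
a = -2988 (a = 4*(-747) = -2988)
(G(-50) + a)/(-954 - 3874) = ((-47 + (-50)² + 37*(-50)) - 2988)/(-954 - 3874) = ((-47 + 2500 - 1850) - 2988)/(-4828) = (603 - 2988)*(-1/4828) = -2385*(-1/4828) = 2385/4828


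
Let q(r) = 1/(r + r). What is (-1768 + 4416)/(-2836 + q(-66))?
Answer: -349536/374353 ≈ -0.93371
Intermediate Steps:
q(r) = 1/(2*r)
(-1768 + 4416)/(-2836 + q(-66)) = (-1768 + 4416)/(-2836 + (½)/(-66)) = 2648/(-2836 + (½)*(-1/66)) = 2648/(-2836 - 1/132) = 2648/(-374353/132) = 2648*(-132/374353) = -349536/374353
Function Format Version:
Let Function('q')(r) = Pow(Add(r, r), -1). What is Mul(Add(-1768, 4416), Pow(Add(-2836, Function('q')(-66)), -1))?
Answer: Rational(-349536, 374353) ≈ -0.93371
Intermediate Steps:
Function('q')(r) = Mul(Rational(1, 2), Pow(r, -1)) (Function('q')(r) = Pow(Mul(2, r), -1) = Mul(Rational(1, 2), Pow(r, -1)))
Mul(Add(-1768, 4416), Pow(Add(-2836, Function('q')(-66)), -1)) = Mul(Add(-1768, 4416), Pow(Add(-2836, Mul(Rational(1, 2), Pow(-66, -1))), -1)) = Mul(2648, Pow(Add(-2836, Mul(Rational(1, 2), Rational(-1, 66))), -1)) = Mul(2648, Pow(Add(-2836, Rational(-1, 132)), -1)) = Mul(2648, Pow(Rational(-374353, 132), -1)) = Mul(2648, Rational(-132, 374353)) = Rational(-349536, 374353)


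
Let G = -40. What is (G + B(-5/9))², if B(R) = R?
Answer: 133225/81 ≈ 1644.8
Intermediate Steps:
(G + B(-5/9))² = (-40 - 5/9)² = (-365/9)² = 133225/81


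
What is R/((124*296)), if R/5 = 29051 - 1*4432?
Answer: 123095/36704 ≈ 3.3537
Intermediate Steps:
R = 123095 (R = 5*(29051 - 1*4432) = 5*(29051 - 4432) = 5*24619 = 123095)
R/((124*296)) = 123095/((124*296)) = 123095/36704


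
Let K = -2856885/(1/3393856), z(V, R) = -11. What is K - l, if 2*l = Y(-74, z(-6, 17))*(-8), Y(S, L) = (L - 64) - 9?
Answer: -9695856298896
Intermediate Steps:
Y(S, L) = -73 + L (Y(S, L) = (-64 + L) - 9 = -73 + L)
K = -9695856298560 (K = -2856885/1/3393856 = -2856885*3393856 = -9695856298560)
l = 336 (l = ((-73 - 11)*(-8))/2 = (-84*(-8))/2 = (½)*672 = 336)
K - l = -9695856298560 - 1*336 = -9695856298560 - 336 = -9695856298896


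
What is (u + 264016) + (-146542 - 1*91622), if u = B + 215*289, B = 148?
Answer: 88135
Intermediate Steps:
u = 62283 (u = 148 + 215*289 = 148 + 62135 = 62283)
(u + 264016) + (-146542 - 1*91622) = (62283 + 264016) + (-146542 - 1*91622) = 326299 + (-146542 - 91622) = 326299 - 238164 = 88135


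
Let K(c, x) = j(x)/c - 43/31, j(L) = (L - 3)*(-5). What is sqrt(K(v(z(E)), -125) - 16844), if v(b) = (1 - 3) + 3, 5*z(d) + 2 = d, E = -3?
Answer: I*sqrt(15573377)/31 ≈ 127.3*I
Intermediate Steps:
z(d) = -2/5 + d/5
j(L) = 15 - 5*L (j(L) = (-3 + L)*(-5) = 15 - 5*L)
v(b) = 1 (v(b) = -2 + 3 = 1)
K(c, x) = -43/31 + (15 - 5*x)/c (K(c, x) = (15 - 5*x)/c - 43/31 = -43/31 + (15 - 5*x)/c)
sqrt(K(v(z(E)), -125) - 16844) = sqrt((1/31)*(465 - 155*(-125) - 43*1)/1 - 16844) = sqrt((1/31)*1*(465 + 19375 - 43) - 16844) = sqrt((1/31)*1*19797 - 16844) = sqrt(19797/31 - 16844) = sqrt(-502367/31) = I*sqrt(15573377)/31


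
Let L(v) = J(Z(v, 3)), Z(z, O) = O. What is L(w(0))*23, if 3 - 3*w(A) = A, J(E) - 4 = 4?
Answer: 184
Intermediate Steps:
J(E) = 8 (J(E) = 4 + 4 = 8)
w(A) = 1 - A/3
L(v) = 8
L(w(0))*23 = 8*23 = 184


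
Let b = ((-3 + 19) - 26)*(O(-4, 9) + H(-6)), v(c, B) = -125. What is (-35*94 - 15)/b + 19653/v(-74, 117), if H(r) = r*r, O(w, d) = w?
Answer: -1175167/8000 ≈ -146.90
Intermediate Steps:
H(r) = r²
b = -320 (b = ((-3 + 19) - 26)*(-4 + (-6)²) = (16 - 26)*(-4 + 36) = -10*32 = -320)
(-35*94 - 15)/b + 19653/v(-74, 117) = (-35*94 - 15)/(-320) + 19653/(-125) = (-3290 - 15)*(-1/320) + 19653*(-1/125) = -3305*(-1/320) - 19653/125 = 661/64 - 19653/125 = -1175167/8000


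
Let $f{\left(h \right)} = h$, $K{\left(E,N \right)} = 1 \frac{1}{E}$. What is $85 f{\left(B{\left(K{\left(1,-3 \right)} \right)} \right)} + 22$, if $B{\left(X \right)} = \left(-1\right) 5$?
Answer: $-403$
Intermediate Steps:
$K{\left(E,N \right)} = \frac{1}{E}$
$B{\left(X \right)} = -5$
$85 f{\left(B{\left(K{\left(1,-3 \right)} \right)} \right)} + 22 = 85 \left(-5\right) + 22 = -425 + 22 = -403$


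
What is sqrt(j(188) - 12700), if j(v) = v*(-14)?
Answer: 2*I*sqrt(3833) ≈ 123.82*I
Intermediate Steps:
j(v) = -14*v
sqrt(j(188) - 12700) = sqrt(-14*188 - 12700) = sqrt(-2632 - 12700) = sqrt(-15332) = 2*I*sqrt(3833)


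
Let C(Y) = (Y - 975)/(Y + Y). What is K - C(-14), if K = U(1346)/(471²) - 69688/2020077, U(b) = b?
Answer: -16428264612323/464733527748 ≈ -35.350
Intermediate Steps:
C(Y) = (-975 + Y)/(2*Y) (C(Y) = (-975 + Y)/((2*Y)) = (-975 + Y)*(1/(2*Y)) = (-975 + Y)/(2*Y))
K = -471875258/16597625991 (K = 1346/(471²) - 69688/2020077 = 1346/221841 - 69688*1/2020077 = 1346*(1/221841) - 69688/2020077 = 1346/221841 - 69688/2020077 = -471875258/16597625991 ≈ -0.028430)
K - C(-14) = -471875258/16597625991 - (-975 - 14)/(2*(-14)) = -471875258/16597625991 - (-1)*(-989)/(2*14) = -471875258/16597625991 - 1*989/28 = -471875258/16597625991 - 989/28 = -16428264612323/464733527748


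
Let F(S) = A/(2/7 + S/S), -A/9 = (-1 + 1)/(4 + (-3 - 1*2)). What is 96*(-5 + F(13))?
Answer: -480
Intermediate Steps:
A = 0 (A = -9*(-1 + 1)/(4 + (-3 - 1*2)) = -0/(4 + (-3 - 2)) = -0/(4 - 5) = -0/(-1) = -0*(-1) = -9*0 = 0)
F(S) = 0 (F(S) = 0/(2/7 + S/S) = 0/(2*(1/7) + 1) = 0/(2/7 + 1) = 0/(9/7) = 0*(7/9) = 0)
96*(-5 + F(13)) = 96*(-5 + 0) = 96*(-5) = -480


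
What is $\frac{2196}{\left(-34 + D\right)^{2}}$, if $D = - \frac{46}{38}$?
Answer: $\frac{88084}{49729} \approx 1.7713$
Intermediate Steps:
$D = - \frac{23}{19}$ ($D = \left(-46\right) \frac{1}{38} = - \frac{23}{19} \approx -1.2105$)
$\frac{2196}{\left(-34 + D\right)^{2}} = \frac{2196}{\left(-34 - \frac{23}{19}\right)^{2}} = \frac{2196}{\left(- \frac{669}{19}\right)^{2}} = \frac{2196}{\frac{447561}{361}} = 2196 \cdot \frac{361}{447561} = \frac{88084}{49729}$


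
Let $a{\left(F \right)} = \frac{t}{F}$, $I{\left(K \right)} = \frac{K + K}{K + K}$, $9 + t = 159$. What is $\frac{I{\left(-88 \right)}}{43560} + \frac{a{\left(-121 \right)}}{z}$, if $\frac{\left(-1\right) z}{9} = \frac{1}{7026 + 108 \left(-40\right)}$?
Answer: $\frac{16236001}{43560} \approx 372.73$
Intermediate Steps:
$t = 150$ ($t = -9 + 159 = 150$)
$I{\left(K \right)} = 1$ ($I{\left(K \right)} = \frac{2 K}{2 K} = 2 K \frac{1}{2 K} = 1$)
$z = - \frac{3}{902}$ ($z = - \frac{9}{7026 + 108 \left(-40\right)} = - \frac{9}{7026 - 4320} = - \frac{9}{2706} = \left(-9\right) \frac{1}{2706} = - \frac{3}{902} \approx -0.0033259$)
$a{\left(F \right)} = \frac{150}{F}$
$\frac{I{\left(-88 \right)}}{43560} + \frac{a{\left(-121 \right)}}{z} = 1 \cdot \frac{1}{43560} + \frac{150 \frac{1}{-121}}{- \frac{3}{902}} = 1 \cdot \frac{1}{43560} + 150 \left(- \frac{1}{121}\right) \left(- \frac{902}{3}\right) = \frac{1}{43560} - - \frac{4100}{11} = \frac{1}{43560} + \frac{4100}{11} = \frac{16236001}{43560}$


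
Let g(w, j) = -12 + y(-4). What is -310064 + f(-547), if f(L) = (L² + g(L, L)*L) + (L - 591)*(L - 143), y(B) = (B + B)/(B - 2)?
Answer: 2340599/3 ≈ 7.8020e+5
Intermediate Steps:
y(B) = 2*B/(-2 + B) (y(B) = (2*B)/(-2 + B) = 2*B/(-2 + B))
g(w, j) = -32/3 (g(w, j) = -12 + 2*(-4)/(-2 - 4) = -12 + 2*(-4)/(-6) = -12 + 2*(-4)*(-⅙) = -12 + 4/3 = -32/3)
f(L) = L² - 32*L/3 + (-591 + L)*(-143 + L) (f(L) = (L² - 32*L/3) + (L - 591)*(L - 143) = (L² - 32*L/3) + (-591 + L)*(-143 + L) = L² - 32*L/3 + (-591 + L)*(-143 + L))
-310064 + f(-547) = -310064 + (84513 + 2*(-547)² - 2234/3*(-547)) = -310064 + (84513 + 2*299209 + 1221998/3) = -310064 + (84513 + 598418 + 1221998/3) = -310064 + 3270791/3 = 2340599/3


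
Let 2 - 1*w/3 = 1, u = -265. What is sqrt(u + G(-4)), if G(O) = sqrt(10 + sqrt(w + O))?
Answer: sqrt(-265 + sqrt(10 + I)) ≈ 0.00488 + 16.181*I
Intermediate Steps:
w = 3 (w = 6 - 3*1 = 6 - 3 = 3)
G(O) = sqrt(10 + sqrt(3 + O))
sqrt(u + G(-4)) = sqrt(-265 + sqrt(10 + sqrt(3 - 4))) = sqrt(-265 + sqrt(10 + sqrt(-1))) = sqrt(-265 + sqrt(10 + I))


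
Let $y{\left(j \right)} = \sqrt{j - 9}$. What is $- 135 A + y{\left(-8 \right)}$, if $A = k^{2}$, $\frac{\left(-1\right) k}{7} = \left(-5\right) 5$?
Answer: $-4134375 + i \sqrt{17} \approx -4.1344 \cdot 10^{6} + 4.1231 i$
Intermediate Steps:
$k = 175$ ($k = - 7 \left(\left(-5\right) 5\right) = \left(-7\right) \left(-25\right) = 175$)
$y{\left(j \right)} = \sqrt{-9 + j}$
$A = 30625$ ($A = 175^{2} = 30625$)
$- 135 A + y{\left(-8 \right)} = \left(-135\right) 30625 + \sqrt{-9 - 8} = -4134375 + \sqrt{-17} = -4134375 + i \sqrt{17}$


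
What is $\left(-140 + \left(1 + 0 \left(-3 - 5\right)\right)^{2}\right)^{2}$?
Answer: $19321$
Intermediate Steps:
$\left(-140 + \left(1 + 0 \left(-3 - 5\right)\right)^{2}\right)^{2} = \left(-140 + \left(1 + 0 \left(-8\right)\right)^{2}\right)^{2} = \left(-140 + \left(1 + 0\right)^{2}\right)^{2} = \left(-140 + 1^{2}\right)^{2} = \left(-140 + 1\right)^{2} = \left(-139\right)^{2} = 19321$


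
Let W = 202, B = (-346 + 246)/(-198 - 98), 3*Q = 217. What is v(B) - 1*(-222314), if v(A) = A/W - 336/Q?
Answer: 103015488095/463388 ≈ 2.2231e+5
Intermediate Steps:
Q = 217/3 (Q = (⅓)*217 = 217/3 ≈ 72.333)
B = 25/74 (B = -100/(-296) = -100*(-1/296) = 25/74 ≈ 0.33784)
v(A) = -144/31 + A/202 (v(A) = A/202 - 336/217/3 = A*(1/202) - 336*3/217 = A/202 - 144/31 = -144/31 + A/202)
v(B) - 1*(-222314) = (-144/31 + (1/202)*(25/74)) - 1*(-222314) = (-144/31 + 25/14948) + 222314 = -2151737/463388 + 222314 = 103015488095/463388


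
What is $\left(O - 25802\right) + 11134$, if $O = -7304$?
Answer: $-21972$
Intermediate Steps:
$\left(O - 25802\right) + 11134 = \left(-7304 - 25802\right) + 11134 = -33106 + 11134 = -21972$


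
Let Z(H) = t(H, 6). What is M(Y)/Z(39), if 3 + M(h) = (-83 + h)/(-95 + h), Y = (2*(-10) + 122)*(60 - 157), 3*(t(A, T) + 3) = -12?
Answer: 19990/69923 ≈ 0.28589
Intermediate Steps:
t(A, T) = -7 (t(A, T) = -3 + (⅓)*(-12) = -3 - 4 = -7)
Z(H) = -7
Y = -9894 (Y = (-20 + 122)*(-97) = 102*(-97) = -9894)
M(h) = -3 + (-83 + h)/(-95 + h)
M(Y)/Z(39) = (2*(101 - 1*(-9894))/(-95 - 9894))/(-7) = (2*(101 + 9894)/(-9989))*(-⅐) = (2*(-1/9989)*9995)*(-⅐) = -19990/9989*(-⅐) = 19990/69923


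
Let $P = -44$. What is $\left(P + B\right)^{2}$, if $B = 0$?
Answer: $1936$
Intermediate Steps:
$\left(P + B\right)^{2} = \left(-44 + 0\right)^{2} = \left(-44\right)^{2} = 1936$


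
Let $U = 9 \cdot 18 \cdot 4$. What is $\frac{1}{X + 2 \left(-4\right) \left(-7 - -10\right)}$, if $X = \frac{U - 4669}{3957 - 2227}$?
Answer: $- \frac{1730}{45541} \approx -0.037988$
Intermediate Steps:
$U = 648$ ($U = 162 \cdot 4 = 648$)
$X = - \frac{4021}{1730}$ ($X = \frac{648 - 4669}{3957 - 2227} = - \frac{4021}{1730} \approx -2.3243$)
$\frac{1}{X + 2 \left(-4\right) \left(-7 - -10\right)} = \frac{1}{- \frac{4021}{1730} + 2 \left(-4\right) \left(-7 - -10\right)} = \frac{1}{- \frac{4021}{1730} - 8 \left(-7 + 10\right)} = \frac{1}{- \frac{4021}{1730} - 24} = \frac{1}{- \frac{45541}{1730}} = - \frac{1730}{45541}$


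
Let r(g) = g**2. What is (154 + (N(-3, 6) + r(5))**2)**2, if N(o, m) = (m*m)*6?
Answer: 3391315225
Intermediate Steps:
N(o, m) = 6*m**2 (N(o, m) = m**2*6 = 6*m**2)
(154 + (N(-3, 6) + r(5))**2)**2 = (154 + (6*6**2 + 5**2)**2)**2 = (154 + (6*36 + 25)**2)**2 = (154 + (216 + 25)**2)**2 = (154 + 241**2)**2 = (154 + 58081)**2 = 58235**2 = 3391315225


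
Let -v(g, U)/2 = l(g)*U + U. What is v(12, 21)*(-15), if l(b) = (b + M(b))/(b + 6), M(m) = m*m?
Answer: 6090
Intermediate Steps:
M(m) = m²
l(b) = (b + b²)/(6 + b) (l(b) = (b + b²)/(b + 6) = (b + b²)/(6 + b))
v(g, U) = -2*U - 2*U*g*(1 + g)/(6 + g) (v(g, U) = -2*((g*(1 + g)/(6 + g))*U + U) = -2*(U*g*(1 + g)/(6 + g) + U) = -2*(U + U*g*(1 + g)/(6 + g)) = -2*U - 2*U*g*(1 + g)/(6 + g))
v(12, 21)*(-15) = -2*21*(6 + 12² + 2*12)/(6 + 12)*(-15) = -2*21*(6 + 144 + 24)/18*(-15) = -2*21*1/18*174*(-15) = -406*(-15) = 6090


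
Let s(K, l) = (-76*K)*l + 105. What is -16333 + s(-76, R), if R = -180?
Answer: -1055908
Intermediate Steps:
s(K, l) = 105 - 76*K*l (s(K, l) = -76*K*l + 105 = 105 - 76*K*l)
-16333 + s(-76, R) = -16333 + (105 - 76*(-76)*(-180)) = -16333 + (105 - 1039680) = -16333 - 1039575 = -1055908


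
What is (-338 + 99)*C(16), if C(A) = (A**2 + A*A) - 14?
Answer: -119022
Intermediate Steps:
C(A) = -14 + 2*A**2 (C(A) = (A**2 + A**2) - 14 = 2*A**2 - 14 = -14 + 2*A**2)
(-338 + 99)*C(16) = (-338 + 99)*(-14 + 2*16**2) = -239*(-14 + 2*256) = -239*(-14 + 512) = -239*498 = -119022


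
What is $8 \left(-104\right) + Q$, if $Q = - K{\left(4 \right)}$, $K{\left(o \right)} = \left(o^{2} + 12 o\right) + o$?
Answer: $-900$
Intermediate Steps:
$K{\left(o \right)} = o^{2} + 13 o$
$Q = -68$ ($Q = - 4 \left(13 + 4\right) = - 4 \cdot 17 = \left(-1\right) 68 = -68$)
$8 \left(-104\right) + Q = 8 \left(-104\right) - 68 = -832 - 68 = -900$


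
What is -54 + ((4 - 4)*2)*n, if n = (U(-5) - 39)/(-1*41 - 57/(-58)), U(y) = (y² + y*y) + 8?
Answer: -54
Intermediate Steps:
U(y) = 8 + 2*y² (U(y) = (y² + y²) + 8 = 2*y² + 8 = 8 + 2*y²)
n = -1102/2321 (n = ((8 + 2*(-5)²) - 39)/(-1*41 - 57/(-58)) = ((8 + 2*25) - 39)/(-41 - 57*(-1/58)) = ((8 + 50) - 39)/(-41 + 57/58) = (58 - 39)/(-2321/58) = 19*(-58/2321) = -1102/2321 ≈ -0.47480)
-54 + ((4 - 4)*2)*n = -54 + ((4 - 4)*2)*(-1102/2321) = -54 + (0*2)*(-1102/2321) = -54 + 0*(-1102/2321) = -54 + 0 = -54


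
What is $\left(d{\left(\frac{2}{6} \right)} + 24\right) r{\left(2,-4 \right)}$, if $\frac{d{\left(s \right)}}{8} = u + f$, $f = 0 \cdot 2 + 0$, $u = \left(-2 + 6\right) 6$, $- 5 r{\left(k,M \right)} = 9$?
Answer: $- \frac{1944}{5} \approx -388.8$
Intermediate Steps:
$r{\left(k,M \right)} = - \frac{9}{5}$ ($r{\left(k,M \right)} = \left(- \frac{1}{5}\right) 9 = - \frac{9}{5}$)
$u = 24$ ($u = 4 \cdot 6 = 24$)
$f = 0$ ($f = 0 + 0 = 0$)
$d{\left(s \right)} = 192$ ($d{\left(s \right)} = 8 \left(24 + 0\right) = 8 \cdot 24 = 192$)
$\left(d{\left(\frac{2}{6} \right)} + 24\right) r{\left(2,-4 \right)} = \left(192 + 24\right) \left(- \frac{9}{5}\right) = 216 \left(- \frac{9}{5}\right) = - \frac{1944}{5}$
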